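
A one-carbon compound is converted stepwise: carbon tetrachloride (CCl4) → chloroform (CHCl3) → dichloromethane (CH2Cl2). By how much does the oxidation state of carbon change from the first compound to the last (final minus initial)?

Carbon oxidation states along the series — carbon tetrachloride: +4, chloroform: +2, dichloromethane: 0.
Net change = 0 − (+4) = -4.

-4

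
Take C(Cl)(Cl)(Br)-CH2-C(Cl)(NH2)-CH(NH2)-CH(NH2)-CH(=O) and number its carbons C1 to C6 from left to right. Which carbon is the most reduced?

Tallying each carbon's bonds:
C1: 1C, 2Cl, 1Br → 0 + 2 + 1 = +3
C2: 2C, 2H → 0 − 2 = -2
C3: 2C, 1N, 1Cl → 0 + 1 + 1 = +2
C4: 2C, 1H, 1N → 0 − 1 + 1 = 0
C5: 2C, 1H, 1N → 0 − 1 + 1 = 0
C6: 1C, 1H, 2O → 0 − 1 + 2 = +1
The most reduced carbon is C2 at -2.

C2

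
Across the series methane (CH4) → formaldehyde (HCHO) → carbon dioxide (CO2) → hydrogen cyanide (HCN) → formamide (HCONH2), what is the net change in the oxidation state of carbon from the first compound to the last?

+6

Carbon oxidation states along the series — methane: -4, formaldehyde: 0, carbon dioxide: +4, hydrogen cyanide: +2, formamide: +2.
Net change = +2 − (-4) = +6.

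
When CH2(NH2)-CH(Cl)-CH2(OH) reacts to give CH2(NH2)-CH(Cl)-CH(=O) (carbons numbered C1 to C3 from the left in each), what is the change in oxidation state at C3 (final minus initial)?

Before: C3 has 1 bond to C, 2 bonds to H, 1 bond to O → oxidation state -1.
After: C3 has 1 bond to C, 1 bond to H, 2 bonds to O → oxidation state +1.
Δ = +1 − (-1) = +2, so this is an oxidation at C3.

+2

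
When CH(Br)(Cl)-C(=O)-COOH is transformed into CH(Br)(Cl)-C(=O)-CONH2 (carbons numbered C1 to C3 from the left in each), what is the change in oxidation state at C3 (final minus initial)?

0

Before: C3 has 1 bond to C, 3 bonds to O → oxidation state +3.
After: C3 has 1 bond to C, 2 bonds to O, 1 bond to N → oxidation state +3.
Δ = +3 − (+3) = 0, so no net redox change at C3.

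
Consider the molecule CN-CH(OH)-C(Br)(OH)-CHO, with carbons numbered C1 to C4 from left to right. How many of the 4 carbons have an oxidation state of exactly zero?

Count +1 for every bond to an atom more electronegative than carbon and −1 for every bond to one less electronegative; C–C bonds are 0. Tallying each carbon:
C1: 1C, 3N → 0 + 3 = +3
C2: 2C, 1H, 1O → 0 − 1 + 1 = 0
C3: 2C, 1O, 1Br → 0 + 1 + 1 = +2
C4: 1C, 1H, 2O → 0 − 1 + 2 = +1
1 carbon (C2) meets the condition.

1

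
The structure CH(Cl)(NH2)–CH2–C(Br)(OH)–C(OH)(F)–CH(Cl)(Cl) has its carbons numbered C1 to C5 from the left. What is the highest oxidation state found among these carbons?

+2

Tallying each carbon's bonds:
C1: 1C, 1H, 1N, 1Cl → 0 − 1 + 1 + 1 = +1
C2: 2C, 2H → 0 − 2 = -2
C3: 2C, 1O, 1Br → 0 + 1 + 1 = +2
C4: 2C, 1O, 1F → 0 + 1 + 1 = +2
C5: 1C, 1H, 2Cl → 0 − 1 + 2 = +1
The highest value is +2.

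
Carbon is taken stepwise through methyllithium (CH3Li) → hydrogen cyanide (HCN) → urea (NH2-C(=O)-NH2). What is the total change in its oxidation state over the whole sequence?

+8

Carbon oxidation states along the series — methyllithium: -4, hydrogen cyanide: +2, urea: +4.
Net change = +4 − (-4) = +8.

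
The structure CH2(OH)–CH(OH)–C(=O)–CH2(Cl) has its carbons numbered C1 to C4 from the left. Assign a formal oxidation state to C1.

C1 has one bond to C (0), one bond to O (+1), one bond to H (-1), one bond to H (-1).
Oxidation state = 0 + 1 − 1 − 1 = -1.

-1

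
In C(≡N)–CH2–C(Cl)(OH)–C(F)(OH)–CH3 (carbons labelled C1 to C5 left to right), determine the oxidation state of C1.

+3

C1 has one bond to C (0), a triple bond to N (3×+1 = +3).
Oxidation state = 0 + 3 = +3.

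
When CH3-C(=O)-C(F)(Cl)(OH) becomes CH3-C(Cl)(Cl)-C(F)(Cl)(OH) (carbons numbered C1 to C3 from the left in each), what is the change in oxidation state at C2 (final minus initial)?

0

Before: C2 has 2 bonds to C, 2 bonds to O → oxidation state +2.
After: C2 has 2 bonds to C, 2 bonds to Cl → oxidation state +2.
Δ = +2 − (+2) = 0, so no net redox change at C2.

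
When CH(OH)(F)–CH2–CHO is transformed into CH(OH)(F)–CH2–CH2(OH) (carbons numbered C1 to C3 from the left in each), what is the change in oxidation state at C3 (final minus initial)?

Before: C3 has 1 bond to C, 1 bond to H, 2 bonds to O → oxidation state +1.
After: C3 has 1 bond to C, 2 bonds to H, 1 bond to O → oxidation state -1.
Δ = -1 − (+1) = -2, so this is a reduction at C3.

-2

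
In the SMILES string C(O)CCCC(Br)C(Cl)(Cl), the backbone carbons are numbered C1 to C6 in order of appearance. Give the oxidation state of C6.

C6 has one bond to C (0), one bond to H (-1), one bond to Cl (+1), one bond to Cl (+1).
Oxidation state = 0 − 1 + 1 + 1 = +1.

+1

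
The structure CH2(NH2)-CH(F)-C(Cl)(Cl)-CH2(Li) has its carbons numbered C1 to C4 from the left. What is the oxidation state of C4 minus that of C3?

C4: 1C, 2H, 1Li → 0 − 2 − 1 = -3
C3: 2C, 2Cl → 0 + 2 = +2
Difference: -3 − (+2) = -5.

-5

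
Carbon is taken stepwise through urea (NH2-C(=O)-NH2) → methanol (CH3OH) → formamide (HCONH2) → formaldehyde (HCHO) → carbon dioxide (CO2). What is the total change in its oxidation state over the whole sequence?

0

Carbon oxidation states along the series — urea: +4, methanol: -2, formamide: +2, formaldehyde: 0, carbon dioxide: +4.
Net change = +4 − (+4) = 0.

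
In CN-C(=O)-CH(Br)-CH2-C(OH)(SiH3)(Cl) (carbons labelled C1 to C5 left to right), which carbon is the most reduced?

C4

Each bond to a more electronegative atom (O, N, halogen) counts +1, each bond to a less electronegative atom (H, metal, B, Si) counts −1, and each C–C bond counts 0. Tallying each carbon:
C1: 1C, 3N → 0 + 3 = +3
C2: 2C, 2O → 0 + 2 = +2
C3: 2C, 1H, 1Br → 0 − 1 + 1 = 0
C4: 2C, 2H → 0 − 2 = -2
C5: 1C, 1O, 1Cl, 1Si → 0 + 1 + 1 − 1 = +1
The most reduced carbon is C4 at -2.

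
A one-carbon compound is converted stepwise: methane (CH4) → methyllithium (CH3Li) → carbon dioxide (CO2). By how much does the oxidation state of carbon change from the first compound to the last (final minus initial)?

Carbon oxidation states along the series — methane: -4, methyllithium: -4, carbon dioxide: +4.
Net change = +4 − (-4) = +8.

+8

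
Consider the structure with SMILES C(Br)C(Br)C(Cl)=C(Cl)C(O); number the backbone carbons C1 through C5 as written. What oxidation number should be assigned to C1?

Count +1 for every bond to an atom more electronegative than carbon and −1 for every bond to one less electronegative; C–C bonds are 0.
C1 has one bond to C (0), one bond to Br (+1), one bond to H (-1), one bond to H (-1).
Oxidation state = 0 + 1 − 1 − 1 = -1.

-1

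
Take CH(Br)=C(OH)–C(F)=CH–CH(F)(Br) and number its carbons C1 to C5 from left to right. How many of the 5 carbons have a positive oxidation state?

3

Tallying each carbon's bonds:
C1: 2C, 1H, 1Br → 0 − 1 + 1 = 0
C2: 3C, 1O → 0 + 1 = +1
C3: 3C, 1F → 0 + 1 = +1
C4: 3C, 1H → 0 − 1 = -1
C5: 1C, 1H, 1F, 1Br → 0 − 1 + 1 + 1 = +1
3 carbons (C2, C3, C5) meet the condition.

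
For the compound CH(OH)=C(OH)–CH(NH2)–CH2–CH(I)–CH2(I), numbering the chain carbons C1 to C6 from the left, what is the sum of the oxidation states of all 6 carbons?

Tallying each carbon's bonds:
C1: 2C, 1H, 1O → 0 − 1 + 1 = 0
C2: 3C, 1O → 0 + 1 = +1
C3: 2C, 1H, 1N → 0 − 1 + 1 = 0
C4: 2C, 2H → 0 − 2 = -2
C5: 2C, 1H, 1I → 0 − 1 + 1 = 0
C6: 1C, 2H, 1I → 0 − 2 + 1 = -1
Sum = 0 + 1 + 0 − 2 + 0 − 1 = -2.

-2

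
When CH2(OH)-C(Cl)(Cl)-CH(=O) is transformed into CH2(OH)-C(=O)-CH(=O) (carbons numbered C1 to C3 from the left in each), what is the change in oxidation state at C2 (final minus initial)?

Before: C2 has 2 bonds to C, 2 bonds to Cl → oxidation state +2.
After: C2 has 2 bonds to C, 2 bonds to O → oxidation state +2.
Δ = +2 − (+2) = 0, so no net redox change at C2.

0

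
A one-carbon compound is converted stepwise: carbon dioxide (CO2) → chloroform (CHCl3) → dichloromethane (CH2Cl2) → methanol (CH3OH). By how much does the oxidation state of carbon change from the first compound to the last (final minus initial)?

Carbon oxidation states along the series — carbon dioxide: +4, chloroform: +2, dichloromethane: 0, methanol: -2.
Net change = -2 − (+4) = -6.

-6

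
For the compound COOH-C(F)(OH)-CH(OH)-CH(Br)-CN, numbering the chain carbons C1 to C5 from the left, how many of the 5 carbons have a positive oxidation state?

Count +1 for every bond to an atom more electronegative than carbon and −1 for every bond to one less electronegative; C–C bonds are 0. Tallying each carbon:
C1: 1C, 3O → 0 + 3 = +3
C2: 2C, 1O, 1F → 0 + 1 + 1 = +2
C3: 2C, 1H, 1O → 0 − 1 + 1 = 0
C4: 2C, 1H, 1Br → 0 − 1 + 1 = 0
C5: 1C, 3N → 0 + 3 = +3
3 carbons (C1, C2, C5) meet the condition.

3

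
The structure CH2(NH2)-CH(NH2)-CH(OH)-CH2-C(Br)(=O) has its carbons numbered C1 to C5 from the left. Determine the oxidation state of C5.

+3

C5 has one bond to C (0), one bond to Br (+1), a double bond to O (2×+1 = +2).
Oxidation state = 0 + 1 + 2 = +3.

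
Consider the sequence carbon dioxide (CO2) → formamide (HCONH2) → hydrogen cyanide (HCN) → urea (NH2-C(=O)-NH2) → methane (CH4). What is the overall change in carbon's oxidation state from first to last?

Carbon oxidation states along the series — carbon dioxide: +4, formamide: +2, hydrogen cyanide: +2, urea: +4, methane: -4.
Net change = -4 − (+4) = -8.

-8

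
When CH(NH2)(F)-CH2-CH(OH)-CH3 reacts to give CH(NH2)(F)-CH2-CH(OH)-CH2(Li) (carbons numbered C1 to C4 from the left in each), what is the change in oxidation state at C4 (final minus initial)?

Before: C4 has 1 bond to C, 3 bonds to H → oxidation state -3.
After: C4 has 1 bond to C, 2 bonds to H, 1 bond to Li → oxidation state -3.
Δ = -3 − (-3) = 0, so no net redox change at C4.

0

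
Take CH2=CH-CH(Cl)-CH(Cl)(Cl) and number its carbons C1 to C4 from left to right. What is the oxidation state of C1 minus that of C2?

C1: 2C, 2H → 0 − 2 = -2
C2: 3C, 1H → 0 − 1 = -1
Difference: -2 − (-1) = -1.

-1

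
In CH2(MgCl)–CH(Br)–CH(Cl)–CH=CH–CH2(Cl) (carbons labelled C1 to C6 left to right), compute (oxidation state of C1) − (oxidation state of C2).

-3

C1: 1C, 2H, 1Mg → 0 − 2 − 1 = -3
C2: 2C, 1H, 1Br → 0 − 1 + 1 = 0
Difference: -3 − (0) = -3.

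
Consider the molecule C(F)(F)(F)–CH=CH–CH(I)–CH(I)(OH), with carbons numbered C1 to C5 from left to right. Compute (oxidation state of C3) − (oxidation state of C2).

0

C3: 3C, 1H → 0 − 1 = -1
C2: 3C, 1H → 0 − 1 = -1
Difference: -1 − (-1) = 0.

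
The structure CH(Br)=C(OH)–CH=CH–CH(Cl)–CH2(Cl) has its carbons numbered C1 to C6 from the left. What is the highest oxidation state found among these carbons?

+1

Assign +1 per bond to O/N/halogen, −1 per bond to H or an electropositive element, and 0 per bond to carbon. Tallying each carbon:
C1: 2C, 1H, 1Br → 0 − 1 + 1 = 0
C2: 3C, 1O → 0 + 1 = +1
C3: 3C, 1H → 0 − 1 = -1
C4: 3C, 1H → 0 − 1 = -1
C5: 2C, 1H, 1Cl → 0 − 1 + 1 = 0
C6: 1C, 2H, 1Cl → 0 − 2 + 1 = -1
The highest value is +1.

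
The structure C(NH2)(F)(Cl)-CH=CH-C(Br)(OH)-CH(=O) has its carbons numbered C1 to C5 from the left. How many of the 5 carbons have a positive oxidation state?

Bonds to more-electronegative neighbours contribute +1 each, bonds to H or metals contribute −1 each, and C–C bonds contribute 0. Tallying each carbon:
C1: 1C, 1N, 1F, 1Cl → 0 + 1 + 1 + 1 = +3
C2: 3C, 1H → 0 − 1 = -1
C3: 3C, 1H → 0 − 1 = -1
C4: 2C, 1O, 1Br → 0 + 1 + 1 = +2
C5: 1C, 1H, 2O → 0 − 1 + 2 = +1
3 carbons (C1, C4, C5) meet the condition.

3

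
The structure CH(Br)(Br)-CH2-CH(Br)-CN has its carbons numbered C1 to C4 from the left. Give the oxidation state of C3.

C3 has one bond to C (0), one bond to C (0), one bond to Br (+1), one bond to H (-1).
Oxidation state = 0 + 0 + 1 − 1 = 0.

0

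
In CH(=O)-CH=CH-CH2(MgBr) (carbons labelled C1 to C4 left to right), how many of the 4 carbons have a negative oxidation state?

Assign +1 per bond to O/N/halogen, −1 per bond to H or an electropositive element, and 0 per bond to carbon. Tallying each carbon:
C1: 1C, 1H, 2O → 0 − 1 + 2 = +1
C2: 3C, 1H → 0 − 1 = -1
C3: 3C, 1H → 0 − 1 = -1
C4: 1C, 2H, 1Mg → 0 − 2 − 1 = -3
3 carbons (C2, C3, C4) meet the condition.

3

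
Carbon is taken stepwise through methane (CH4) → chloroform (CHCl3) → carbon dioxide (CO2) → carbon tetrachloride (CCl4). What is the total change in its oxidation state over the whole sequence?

Carbon oxidation states along the series — methane: -4, chloroform: +2, carbon dioxide: +4, carbon tetrachloride: +4.
Net change = +4 − (-4) = +8.

+8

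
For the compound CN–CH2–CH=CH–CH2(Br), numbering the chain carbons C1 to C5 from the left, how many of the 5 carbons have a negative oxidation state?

Count +1 for every bond to an atom more electronegative than carbon and −1 for every bond to one less electronegative; C–C bonds are 0. Tallying each carbon:
C1: 1C, 3N → 0 + 3 = +3
C2: 2C, 2H → 0 − 2 = -2
C3: 3C, 1H → 0 − 1 = -1
C4: 3C, 1H → 0 − 1 = -1
C5: 1C, 2H, 1Br → 0 − 2 + 1 = -1
4 carbons (C2, C3, C4, C5) meet the condition.

4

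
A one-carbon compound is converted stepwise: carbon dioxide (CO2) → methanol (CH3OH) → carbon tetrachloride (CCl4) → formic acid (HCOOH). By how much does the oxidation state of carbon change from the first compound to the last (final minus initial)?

Carbon oxidation states along the series — carbon dioxide: +4, methanol: -2, carbon tetrachloride: +4, formic acid: +2.
Net change = +2 − (+4) = -2.

-2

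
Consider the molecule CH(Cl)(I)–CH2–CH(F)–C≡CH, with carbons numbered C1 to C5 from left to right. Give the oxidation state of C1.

Each bond to a more electronegative atom (O, N, halogen) counts +1, each bond to a less electronegative atom (H, metal, B, Si) counts −1, and each C–C bond counts 0.
C1 has one bond to C (0), one bond to H (-1), one bond to Cl (+1), one bond to I (+1).
Oxidation state = 0 − 1 + 1 + 1 = +1.

+1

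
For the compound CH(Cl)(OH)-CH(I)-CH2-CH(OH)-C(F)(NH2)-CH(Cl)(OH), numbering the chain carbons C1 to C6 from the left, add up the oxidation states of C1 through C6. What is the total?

Each bond to a more electronegative atom (O, N, halogen) counts +1, each bond to a less electronegative atom (H, metal, B, Si) counts −1, and each C–C bond counts 0. Tallying each carbon:
C1: 1C, 1H, 1O, 1Cl → 0 − 1 + 1 + 1 = +1
C2: 2C, 1H, 1I → 0 − 1 + 1 = 0
C3: 2C, 2H → 0 − 2 = -2
C4: 2C, 1H, 1O → 0 − 1 + 1 = 0
C5: 2C, 1N, 1F → 0 + 1 + 1 = +2
C6: 1C, 1H, 1O, 1Cl → 0 − 1 + 1 + 1 = +1
Sum = +1 + 0 − 2 + 0 + 2 + 1 = +2.

+2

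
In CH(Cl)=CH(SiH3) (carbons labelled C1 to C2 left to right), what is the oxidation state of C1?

Bonds to more-electronegative neighbours contribute +1 each, bonds to H or metals contribute −1 each, and C–C bonds contribute 0.
C1 has a double bond to C (2×0 = 0), one bond to H (-1), one bond to Cl (+1).
Oxidation state = 0 − 1 + 1 = 0.

0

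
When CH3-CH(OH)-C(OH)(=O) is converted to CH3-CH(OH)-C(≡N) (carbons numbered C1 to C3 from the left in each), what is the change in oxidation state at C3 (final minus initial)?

0

Before: C3 has 1 bond to C, 3 bonds to O → oxidation state +3.
After: C3 has 1 bond to C, 3 bonds to N → oxidation state +3.
Δ = +3 − (+3) = 0, so no net redox change at C3.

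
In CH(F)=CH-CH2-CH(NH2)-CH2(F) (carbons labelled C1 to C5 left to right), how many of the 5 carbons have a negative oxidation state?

Tallying each carbon's bonds:
C1: 2C, 1H, 1F → 0 − 1 + 1 = 0
C2: 3C, 1H → 0 − 1 = -1
C3: 2C, 2H → 0 − 2 = -2
C4: 2C, 1H, 1N → 0 − 1 + 1 = 0
C5: 1C, 2H, 1F → 0 − 2 + 1 = -1
3 carbons (C2, C3, C5) meet the condition.

3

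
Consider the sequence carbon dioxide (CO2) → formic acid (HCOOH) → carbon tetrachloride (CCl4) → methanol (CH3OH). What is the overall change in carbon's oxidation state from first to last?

-6

Carbon oxidation states along the series — carbon dioxide: +4, formic acid: +2, carbon tetrachloride: +4, methanol: -2.
Net change = -2 − (+4) = -6.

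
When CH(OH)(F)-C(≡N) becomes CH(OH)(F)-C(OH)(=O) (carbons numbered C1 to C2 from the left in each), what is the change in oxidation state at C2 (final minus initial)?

Before: C2 has 1 bond to C, 3 bonds to N → oxidation state +3.
After: C2 has 1 bond to C, 3 bonds to O → oxidation state +3.
Δ = +3 − (+3) = 0, so no net redox change at C2.

0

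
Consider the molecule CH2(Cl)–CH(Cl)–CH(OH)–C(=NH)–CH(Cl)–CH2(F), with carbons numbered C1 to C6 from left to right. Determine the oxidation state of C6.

C6 has one bond to C (0), one bond to H (-1), one bond to F (+1), one bond to H (-1).
Oxidation state = 0 − 1 + 1 − 1 = -1.

-1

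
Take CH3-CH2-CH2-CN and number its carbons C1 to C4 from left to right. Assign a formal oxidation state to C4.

Bonds to more-electronegative neighbours contribute +1 each, bonds to H or metals contribute −1 each, and C–C bonds contribute 0.
C4 has one bond to C (0), a triple bond to N (3×+1 = +3).
Oxidation state = 0 + 3 = +3.

+3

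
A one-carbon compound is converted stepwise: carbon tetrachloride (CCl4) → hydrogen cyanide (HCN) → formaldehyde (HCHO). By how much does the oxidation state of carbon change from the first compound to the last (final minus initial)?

-4

Carbon oxidation states along the series — carbon tetrachloride: +4, hydrogen cyanide: +2, formaldehyde: 0.
Net change = 0 − (+4) = -4.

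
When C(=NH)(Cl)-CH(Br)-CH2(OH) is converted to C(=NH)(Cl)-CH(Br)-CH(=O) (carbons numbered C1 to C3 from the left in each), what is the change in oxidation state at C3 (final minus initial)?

Before: C3 has 1 bond to C, 2 bonds to H, 1 bond to O → oxidation state -1.
After: C3 has 1 bond to C, 1 bond to H, 2 bonds to O → oxidation state +1.
Δ = +1 − (-1) = +2, so this is an oxidation at C3.

+2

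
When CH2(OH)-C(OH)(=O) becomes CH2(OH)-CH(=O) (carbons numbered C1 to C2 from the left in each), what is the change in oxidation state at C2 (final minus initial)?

-2

Before: C2 has 1 bond to C, 3 bonds to O → oxidation state +3.
After: C2 has 1 bond to C, 1 bond to H, 2 bonds to O → oxidation state +1.
Δ = +1 − (+3) = -2, so this is a reduction at C2.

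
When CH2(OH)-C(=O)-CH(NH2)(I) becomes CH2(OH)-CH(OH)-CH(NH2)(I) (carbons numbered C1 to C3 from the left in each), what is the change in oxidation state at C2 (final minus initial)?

-2

Before: C2 has 2 bonds to C, 2 bonds to O → oxidation state +2.
After: C2 has 2 bonds to C, 1 bond to H, 1 bond to O → oxidation state 0.
Δ = 0 − (+2) = -2, so this is a reduction at C2.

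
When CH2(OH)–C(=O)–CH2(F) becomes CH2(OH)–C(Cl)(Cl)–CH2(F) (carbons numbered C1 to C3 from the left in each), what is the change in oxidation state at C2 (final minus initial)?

Before: C2 has 2 bonds to C, 2 bonds to O → oxidation state +2.
After: C2 has 2 bonds to C, 2 bonds to Cl → oxidation state +2.
Δ = +2 − (+2) = 0, so no net redox change at C2.

0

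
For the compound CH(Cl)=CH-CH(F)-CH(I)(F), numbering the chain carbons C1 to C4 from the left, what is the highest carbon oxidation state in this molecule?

+1

Count +1 for every bond to an atom more electronegative than carbon and −1 for every bond to one less electronegative; C–C bonds are 0. Tallying each carbon:
C1: 2C, 1H, 1Cl → 0 − 1 + 1 = 0
C2: 3C, 1H → 0 − 1 = -1
C3: 2C, 1H, 1F → 0 − 1 + 1 = 0
C4: 1C, 1H, 1F, 1I → 0 − 1 + 1 + 1 = +1
The highest value is +1.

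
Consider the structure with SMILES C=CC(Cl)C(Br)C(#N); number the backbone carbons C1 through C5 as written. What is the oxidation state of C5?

Assign +1 per bond to O/N/halogen, −1 per bond to H or an electropositive element, and 0 per bond to carbon.
C5 has one bond to C (0), a triple bond to N (3×+1 = +3).
Oxidation state = 0 + 3 = +3.

+3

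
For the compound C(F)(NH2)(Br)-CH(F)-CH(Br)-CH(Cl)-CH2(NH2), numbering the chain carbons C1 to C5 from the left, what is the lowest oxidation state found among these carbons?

Count +1 for every bond to an atom more electronegative than carbon and −1 for every bond to one less electronegative; C–C bonds are 0. Tallying each carbon:
C1: 1C, 1N, 1F, 1Br → 0 + 1 + 1 + 1 = +3
C2: 2C, 1H, 1F → 0 − 1 + 1 = 0
C3: 2C, 1H, 1Br → 0 − 1 + 1 = 0
C4: 2C, 1H, 1Cl → 0 − 1 + 1 = 0
C5: 1C, 2H, 1N → 0 − 2 + 1 = -1
The lowest value is -1.

-1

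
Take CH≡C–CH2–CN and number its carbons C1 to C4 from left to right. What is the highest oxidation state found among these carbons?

+3

Count +1 for every bond to an atom more electronegative than carbon and −1 for every bond to one less electronegative; C–C bonds are 0. Tallying each carbon:
C1: 3C, 1H → 0 − 1 = -1
C2: 4C → 0 = 0
C3: 2C, 2H → 0 − 2 = -2
C4: 1C, 3N → 0 + 3 = +3
The highest value is +3.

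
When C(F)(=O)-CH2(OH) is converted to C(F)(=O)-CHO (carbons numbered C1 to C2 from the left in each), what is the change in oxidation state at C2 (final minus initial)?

+2

Before: C2 has 1 bond to C, 2 bonds to H, 1 bond to O → oxidation state -1.
After: C2 has 1 bond to C, 1 bond to H, 2 bonds to O → oxidation state +1.
Δ = +1 − (-1) = +2, so this is an oxidation at C2.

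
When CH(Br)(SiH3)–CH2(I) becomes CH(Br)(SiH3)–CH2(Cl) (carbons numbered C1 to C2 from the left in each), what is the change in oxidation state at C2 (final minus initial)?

0

Before: C2 has 1 bond to C, 2 bonds to H, 1 bond to I → oxidation state -1.
After: C2 has 1 bond to C, 2 bonds to H, 1 bond to Cl → oxidation state -1.
Δ = -1 − (-1) = 0, so no net redox change at C2.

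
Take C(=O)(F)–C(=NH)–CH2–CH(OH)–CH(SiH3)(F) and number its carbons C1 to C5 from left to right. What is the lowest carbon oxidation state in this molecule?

Tallying each carbon's bonds:
C1: 1C, 2O, 1F → 0 + 2 + 1 = +3
C2: 2C, 2N → 0 + 2 = +2
C3: 2C, 2H → 0 − 2 = -2
C4: 2C, 1H, 1O → 0 − 1 + 1 = 0
C5: 1C, 1H, 1F, 1Si → 0 − 1 + 1 − 1 = -1
The lowest value is -2.

-2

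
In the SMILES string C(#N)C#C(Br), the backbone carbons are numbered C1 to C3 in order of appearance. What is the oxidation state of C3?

+1

C3 has a triple bond to C (3×0 = 0), one bond to Br (+1).
Oxidation state = 0 + 1 = +1.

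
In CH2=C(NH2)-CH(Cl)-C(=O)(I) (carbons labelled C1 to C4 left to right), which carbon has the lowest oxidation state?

C1

Tallying each carbon's bonds:
C1: 2C, 2H → 0 − 2 = -2
C2: 3C, 1N → 0 + 1 = +1
C3: 2C, 1H, 1Cl → 0 − 1 + 1 = 0
C4: 1C, 2O, 1I → 0 + 2 + 1 = +3
The most reduced carbon is C1 at -2.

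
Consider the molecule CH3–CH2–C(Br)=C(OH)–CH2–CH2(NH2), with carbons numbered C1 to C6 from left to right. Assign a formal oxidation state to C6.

C6 has one bond to C (0), one bond to H (-1), one bond to N (+1), one bond to H (-1).
Oxidation state = 0 − 1 + 1 − 1 = -1.

-1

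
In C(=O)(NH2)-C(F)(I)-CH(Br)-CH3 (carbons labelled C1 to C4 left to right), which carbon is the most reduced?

C4

Tallying each carbon's bonds:
C1: 1C, 2O, 1N → 0 + 2 + 1 = +3
C2: 2C, 1F, 1I → 0 + 1 + 1 = +2
C3: 2C, 1H, 1Br → 0 − 1 + 1 = 0
C4: 1C, 3H → 0 − 3 = -3
The most reduced carbon is C4 at -3.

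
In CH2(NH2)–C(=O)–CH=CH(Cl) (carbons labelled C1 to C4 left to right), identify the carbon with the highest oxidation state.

Bonds to more-electronegative neighbours contribute +1 each, bonds to H or metals contribute −1 each, and C–C bonds contribute 0. Tallying each carbon:
C1: 1C, 2H, 1N → 0 − 2 + 1 = -1
C2: 2C, 2O → 0 + 2 = +2
C3: 3C, 1H → 0 − 1 = -1
C4: 2C, 1H, 1Cl → 0 − 1 + 1 = 0
The most oxidised carbon is C2 at +2.

C2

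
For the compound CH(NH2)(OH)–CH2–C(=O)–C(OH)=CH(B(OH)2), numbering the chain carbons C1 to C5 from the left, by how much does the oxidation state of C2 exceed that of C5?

0

C2: 2C, 2H → 0 − 2 = -2
C5: 2C, 1H, 1B → 0 − 1 − 1 = -2
Difference: -2 − (-2) = 0.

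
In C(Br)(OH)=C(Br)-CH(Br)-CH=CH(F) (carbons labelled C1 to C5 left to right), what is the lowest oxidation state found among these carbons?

-1

Tallying each carbon's bonds:
C1: 2C, 1O, 1Br → 0 + 1 + 1 = +2
C2: 3C, 1Br → 0 + 1 = +1
C3: 2C, 1H, 1Br → 0 − 1 + 1 = 0
C4: 3C, 1H → 0 − 1 = -1
C5: 2C, 1H, 1F → 0 − 1 + 1 = 0
The lowest value is -1.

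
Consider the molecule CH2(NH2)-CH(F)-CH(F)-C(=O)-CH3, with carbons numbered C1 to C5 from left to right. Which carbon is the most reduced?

C5

Count +1 for every bond to an atom more electronegative than carbon and −1 for every bond to one less electronegative; C–C bonds are 0. Tallying each carbon:
C1: 1C, 2H, 1N → 0 − 2 + 1 = -1
C2: 2C, 1H, 1F → 0 − 1 + 1 = 0
C3: 2C, 1H, 1F → 0 − 1 + 1 = 0
C4: 2C, 2O → 0 + 2 = +2
C5: 1C, 3H → 0 − 3 = -3
The most reduced carbon is C5 at -3.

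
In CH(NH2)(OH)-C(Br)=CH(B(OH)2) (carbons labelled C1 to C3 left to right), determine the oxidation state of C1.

+1

Each bond to a more electronegative atom (O, N, halogen) counts +1, each bond to a less electronegative atom (H, metal, B, Si) counts −1, and each C–C bond counts 0.
C1 has one bond to C (0), one bond to H (-1), one bond to N (+1), one bond to O (+1).
Oxidation state = 0 − 1 + 1 + 1 = +1.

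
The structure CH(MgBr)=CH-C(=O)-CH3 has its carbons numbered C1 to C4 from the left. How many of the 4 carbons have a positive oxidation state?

Tallying each carbon's bonds:
C1: 2C, 1H, 1Mg → 0 − 1 − 1 = -2
C2: 3C, 1H → 0 − 1 = -1
C3: 2C, 2O → 0 + 2 = +2
C4: 1C, 3H → 0 − 3 = -3
1 carbon (C3) meets the condition.

1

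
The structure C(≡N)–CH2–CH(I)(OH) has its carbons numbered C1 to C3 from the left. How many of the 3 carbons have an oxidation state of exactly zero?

0

Bonds to more-electronegative neighbours contribute +1 each, bonds to H or metals contribute −1 each, and C–C bonds contribute 0. Tallying each carbon:
C1: 1C, 3N → 0 + 3 = +3
C2: 2C, 2H → 0 − 2 = -2
C3: 1C, 1H, 1O, 1I → 0 − 1 + 1 + 1 = +1
0 carbons meet the condition.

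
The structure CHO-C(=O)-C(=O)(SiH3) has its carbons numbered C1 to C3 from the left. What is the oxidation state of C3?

+1

Count +1 for every bond to an atom more electronegative than carbon and −1 for every bond to one less electronegative; C–C bonds are 0.
C3 has one bond to C (0), a double bond to O (2×+1 = +2), one bond to Si (-1).
Oxidation state = 0 + 2 − 1 = +1.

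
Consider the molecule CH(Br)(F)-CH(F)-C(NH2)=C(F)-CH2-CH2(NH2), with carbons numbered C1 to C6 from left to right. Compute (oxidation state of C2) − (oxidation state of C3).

C2: 2C, 1H, 1F → 0 − 1 + 1 = 0
C3: 3C, 1N → 0 + 1 = +1
Difference: 0 − (+1) = -1.

-1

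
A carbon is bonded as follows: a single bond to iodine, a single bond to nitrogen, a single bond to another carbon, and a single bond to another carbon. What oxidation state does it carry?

+2

The carbon has one bond to C (0), one bond to C (0), one bond to I (+1), one bond to N (+1).
Oxidation state = 0 + 0 + 1 + 1 = +2.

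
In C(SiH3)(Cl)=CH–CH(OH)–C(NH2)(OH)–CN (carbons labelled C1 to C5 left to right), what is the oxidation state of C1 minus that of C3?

0

C1: 2C, 1Cl, 1Si → 0 + 1 − 1 = 0
C3: 2C, 1H, 1O → 0 − 1 + 1 = 0
Difference: 0 − (0) = 0.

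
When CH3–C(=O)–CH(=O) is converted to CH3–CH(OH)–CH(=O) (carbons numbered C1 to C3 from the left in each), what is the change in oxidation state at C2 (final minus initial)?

Before: C2 has 2 bonds to C, 2 bonds to O → oxidation state +2.
After: C2 has 2 bonds to C, 1 bond to H, 1 bond to O → oxidation state 0.
Δ = 0 − (+2) = -2, so this is a reduction at C2.

-2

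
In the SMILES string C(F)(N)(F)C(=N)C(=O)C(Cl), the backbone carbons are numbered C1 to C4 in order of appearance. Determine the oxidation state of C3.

+2

Bonds to more-electronegative neighbours contribute +1 each, bonds to H or metals contribute −1 each, and C–C bonds contribute 0.
C3 has one bond to C (0), one bond to C (0), a double bond to O (2×+1 = +2).
Oxidation state = 0 + 0 + 2 = +2.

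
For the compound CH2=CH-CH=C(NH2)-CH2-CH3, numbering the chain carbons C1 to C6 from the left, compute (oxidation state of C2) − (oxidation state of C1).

C2: 3C, 1H → 0 − 1 = -1
C1: 2C, 2H → 0 − 2 = -2
Difference: -1 − (-2) = +1.

+1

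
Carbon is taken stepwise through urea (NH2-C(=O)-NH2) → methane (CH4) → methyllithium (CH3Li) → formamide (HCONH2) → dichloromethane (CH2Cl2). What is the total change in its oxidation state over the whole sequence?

Carbon oxidation states along the series — urea: +4, methane: -4, methyllithium: -4, formamide: +2, dichloromethane: 0.
Net change = 0 − (+4) = -4.

-4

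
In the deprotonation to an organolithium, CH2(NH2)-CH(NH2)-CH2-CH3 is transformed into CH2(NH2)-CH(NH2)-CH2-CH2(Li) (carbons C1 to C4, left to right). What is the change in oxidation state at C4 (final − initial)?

0

Before: C4 has 1 bond to C, 3 bonds to H → oxidation state -3.
After: C4 has 1 bond to C, 2 bonds to H, 1 bond to Li → oxidation state -3.
Δ = -3 − (-3) = 0, so no net redox change at C4.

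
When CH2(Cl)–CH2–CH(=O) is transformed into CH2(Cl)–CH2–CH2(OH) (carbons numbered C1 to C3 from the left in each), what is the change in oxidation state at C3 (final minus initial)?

-2

Before: C3 has 1 bond to C, 1 bond to H, 2 bonds to O → oxidation state +1.
After: C3 has 1 bond to C, 2 bonds to H, 1 bond to O → oxidation state -1.
Δ = -1 − (+1) = -2, so this is a reduction at C3.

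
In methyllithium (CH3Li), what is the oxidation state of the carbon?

Count +1 for every bond to an atom more electronegative than carbon and −1 for every bond to one less electronegative; C–C bonds are 0.
The carbon has one bond to H (-1), one bond to H (-1), one bond to H (-1), one bond to Li (-1).
Oxidation state = -1 − 1 − 1 − 1 = -4.

-4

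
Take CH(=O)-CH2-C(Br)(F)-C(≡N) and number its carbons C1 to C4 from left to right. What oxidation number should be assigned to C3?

C3 has one bond to C (0), one bond to C (0), one bond to Br (+1), one bond to F (+1).
Oxidation state = 0 + 0 + 1 + 1 = +2.

+2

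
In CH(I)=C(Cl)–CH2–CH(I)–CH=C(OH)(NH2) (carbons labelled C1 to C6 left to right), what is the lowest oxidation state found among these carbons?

-2

Tallying each carbon's bonds:
C1: 2C, 1H, 1I → 0 − 1 + 1 = 0
C2: 3C, 1Cl → 0 + 1 = +1
C3: 2C, 2H → 0 − 2 = -2
C4: 2C, 1H, 1I → 0 − 1 + 1 = 0
C5: 3C, 1H → 0 − 1 = -1
C6: 2C, 1O, 1N → 0 + 1 + 1 = +2
The lowest value is -2.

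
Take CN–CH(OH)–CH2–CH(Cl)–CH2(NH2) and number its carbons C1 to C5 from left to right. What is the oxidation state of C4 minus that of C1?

C4: 2C, 1H, 1Cl → 0 − 1 + 1 = 0
C1: 1C, 3N → 0 + 3 = +3
Difference: 0 − (+3) = -3.

-3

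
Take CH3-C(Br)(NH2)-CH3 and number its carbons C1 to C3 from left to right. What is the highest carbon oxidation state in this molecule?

+2

Tallying each carbon's bonds:
C1: 1C, 3H → 0 − 3 = -3
C2: 2C, 1N, 1Br → 0 + 1 + 1 = +2
C3: 1C, 3H → 0 − 3 = -3
The highest value is +2.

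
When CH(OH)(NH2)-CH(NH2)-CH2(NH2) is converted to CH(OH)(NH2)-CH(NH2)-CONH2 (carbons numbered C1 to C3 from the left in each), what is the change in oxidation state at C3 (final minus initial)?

Before: C3 has 1 bond to C, 2 bonds to H, 1 bond to N → oxidation state -1.
After: C3 has 1 bond to C, 2 bonds to O, 1 bond to N → oxidation state +3.
Δ = +3 − (-1) = +4, so this is an oxidation at C3.

+4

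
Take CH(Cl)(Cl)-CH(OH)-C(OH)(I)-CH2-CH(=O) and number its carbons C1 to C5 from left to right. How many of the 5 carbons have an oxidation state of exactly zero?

1

Count +1 for every bond to an atom more electronegative than carbon and −1 for every bond to one less electronegative; C–C bonds are 0. Tallying each carbon:
C1: 1C, 1H, 2Cl → 0 − 1 + 2 = +1
C2: 2C, 1H, 1O → 0 − 1 + 1 = 0
C3: 2C, 1O, 1I → 0 + 1 + 1 = +2
C4: 2C, 2H → 0 − 2 = -2
C5: 1C, 1H, 2O → 0 − 1 + 2 = +1
1 carbon (C2) meets the condition.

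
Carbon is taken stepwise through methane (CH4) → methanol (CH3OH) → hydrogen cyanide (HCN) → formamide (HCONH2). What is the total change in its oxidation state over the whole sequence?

Carbon oxidation states along the series — methane: -4, methanol: -2, hydrogen cyanide: +2, formamide: +2.
Net change = +2 − (-4) = +6.

+6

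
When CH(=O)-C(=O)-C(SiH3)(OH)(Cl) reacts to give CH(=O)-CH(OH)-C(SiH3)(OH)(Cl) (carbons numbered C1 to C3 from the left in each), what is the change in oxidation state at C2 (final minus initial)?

Before: C2 has 2 bonds to C, 2 bonds to O → oxidation state +2.
After: C2 has 2 bonds to C, 1 bond to H, 1 bond to O → oxidation state 0.
Δ = 0 − (+2) = -2, so this is a reduction at C2.

-2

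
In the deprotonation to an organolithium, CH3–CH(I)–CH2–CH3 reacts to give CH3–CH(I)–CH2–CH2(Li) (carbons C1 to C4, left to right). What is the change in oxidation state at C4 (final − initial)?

0

Before: C4 has 1 bond to C, 3 bonds to H → oxidation state -3.
After: C4 has 1 bond to C, 2 bonds to H, 1 bond to Li → oxidation state -3.
Δ = -3 − (-3) = 0, so no net redox change at C4.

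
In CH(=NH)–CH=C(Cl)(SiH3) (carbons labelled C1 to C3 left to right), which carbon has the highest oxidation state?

C1

Tallying each carbon's bonds:
C1: 1C, 1H, 2N → 0 − 1 + 2 = +1
C2: 3C, 1H → 0 − 1 = -1
C3: 2C, 1Cl, 1Si → 0 + 1 − 1 = 0
The most oxidised carbon is C1 at +1.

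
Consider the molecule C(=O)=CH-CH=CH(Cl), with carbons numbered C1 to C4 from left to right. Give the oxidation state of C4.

Assign +1 per bond to O/N/halogen, −1 per bond to H or an electropositive element, and 0 per bond to carbon.
C4 has a double bond to C (2×0 = 0), one bond to H (-1), one bond to Cl (+1).
Oxidation state = 0 − 1 + 1 = 0.

0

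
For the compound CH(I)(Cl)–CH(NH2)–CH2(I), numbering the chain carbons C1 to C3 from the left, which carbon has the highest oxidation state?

Tallying each carbon's bonds:
C1: 1C, 1H, 1Cl, 1I → 0 − 1 + 1 + 1 = +1
C2: 2C, 1H, 1N → 0 − 1 + 1 = 0
C3: 1C, 2H, 1I → 0 − 2 + 1 = -1
The most oxidised carbon is C1 at +1.

C1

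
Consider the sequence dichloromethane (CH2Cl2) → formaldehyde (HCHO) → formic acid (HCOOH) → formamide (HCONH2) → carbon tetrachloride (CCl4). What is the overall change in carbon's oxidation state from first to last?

+4

Carbon oxidation states along the series — dichloromethane: 0, formaldehyde: 0, formic acid: +2, formamide: +2, carbon tetrachloride: +4.
Net change = +4 − (0) = +4.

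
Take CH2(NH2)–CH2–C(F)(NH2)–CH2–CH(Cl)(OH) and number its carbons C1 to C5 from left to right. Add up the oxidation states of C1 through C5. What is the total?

Each bond to a more electronegative atom (O, N, halogen) counts +1, each bond to a less electronegative atom (H, metal, B, Si) counts −1, and each C–C bond counts 0. Tallying each carbon:
C1: 1C, 2H, 1N → 0 − 2 + 1 = -1
C2: 2C, 2H → 0 − 2 = -2
C3: 2C, 1N, 1F → 0 + 1 + 1 = +2
C4: 2C, 2H → 0 − 2 = -2
C5: 1C, 1H, 1O, 1Cl → 0 − 1 + 1 + 1 = +1
Sum = -1 − 2 + 2 − 2 + 1 = -2.

-2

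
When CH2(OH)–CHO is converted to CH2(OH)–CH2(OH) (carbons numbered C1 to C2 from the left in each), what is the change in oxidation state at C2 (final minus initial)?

-2

Before: C2 has 1 bond to C, 1 bond to H, 2 bonds to O → oxidation state +1.
After: C2 has 1 bond to C, 2 bonds to H, 1 bond to O → oxidation state -1.
Δ = -1 − (+1) = -2, so this is a reduction at C2.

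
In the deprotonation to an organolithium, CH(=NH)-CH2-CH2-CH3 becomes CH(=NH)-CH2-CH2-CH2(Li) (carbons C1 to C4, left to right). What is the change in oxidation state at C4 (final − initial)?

Before: C4 has 1 bond to C, 3 bonds to H → oxidation state -3.
After: C4 has 1 bond to C, 2 bonds to H, 1 bond to Li → oxidation state -3.
Δ = -3 − (-3) = 0, so no net redox change at C4.

0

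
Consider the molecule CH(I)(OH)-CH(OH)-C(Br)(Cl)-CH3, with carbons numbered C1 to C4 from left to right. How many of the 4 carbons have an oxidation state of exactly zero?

1

Each bond to a more electronegative atom (O, N, halogen) counts +1, each bond to a less electronegative atom (H, metal, B, Si) counts −1, and each C–C bond counts 0. Tallying each carbon:
C1: 1C, 1H, 1O, 1I → 0 − 1 + 1 + 1 = +1
C2: 2C, 1H, 1O → 0 − 1 + 1 = 0
C3: 2C, 1Cl, 1Br → 0 + 1 + 1 = +2
C4: 1C, 3H → 0 − 3 = -3
1 carbon (C2) meets the condition.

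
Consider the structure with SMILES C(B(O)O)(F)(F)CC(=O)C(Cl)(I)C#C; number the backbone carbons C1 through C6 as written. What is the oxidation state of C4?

+2

C4 has one bond to C (0), one bond to C (0), one bond to Cl (+1), one bond to I (+1).
Oxidation state = 0 + 0 + 1 + 1 = +2.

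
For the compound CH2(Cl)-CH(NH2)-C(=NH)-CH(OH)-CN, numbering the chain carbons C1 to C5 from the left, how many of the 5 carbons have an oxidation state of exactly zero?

2

Assign +1 per bond to O/N/halogen, −1 per bond to H or an electropositive element, and 0 per bond to carbon. Tallying each carbon:
C1: 1C, 2H, 1Cl → 0 − 2 + 1 = -1
C2: 2C, 1H, 1N → 0 − 1 + 1 = 0
C3: 2C, 2N → 0 + 2 = +2
C4: 2C, 1H, 1O → 0 − 1 + 1 = 0
C5: 1C, 3N → 0 + 3 = +3
2 carbons (C2, C4) meet the condition.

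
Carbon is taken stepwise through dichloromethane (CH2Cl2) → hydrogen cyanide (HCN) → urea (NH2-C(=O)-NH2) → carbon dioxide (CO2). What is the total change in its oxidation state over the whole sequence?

Carbon oxidation states along the series — dichloromethane: 0, hydrogen cyanide: +2, urea: +4, carbon dioxide: +4.
Net change = +4 − (0) = +4.

+4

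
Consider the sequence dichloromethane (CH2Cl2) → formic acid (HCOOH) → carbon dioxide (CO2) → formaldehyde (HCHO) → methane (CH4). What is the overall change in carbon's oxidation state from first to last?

-4

Carbon oxidation states along the series — dichloromethane: 0, formic acid: +2, carbon dioxide: +4, formaldehyde: 0, methane: -4.
Net change = -4 − (0) = -4.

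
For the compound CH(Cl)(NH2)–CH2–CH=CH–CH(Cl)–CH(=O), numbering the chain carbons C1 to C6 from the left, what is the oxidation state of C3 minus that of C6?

-2

C3: 3C, 1H → 0 − 1 = -1
C6: 1C, 1H, 2O → 0 − 1 + 2 = +1
Difference: -1 − (+1) = -2.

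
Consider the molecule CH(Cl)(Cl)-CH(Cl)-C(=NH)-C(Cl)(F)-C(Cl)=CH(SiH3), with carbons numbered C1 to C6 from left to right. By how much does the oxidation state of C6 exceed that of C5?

C6: 2C, 1H, 1Si → 0 − 1 − 1 = -2
C5: 3C, 1Cl → 0 + 1 = +1
Difference: -2 − (+1) = -3.

-3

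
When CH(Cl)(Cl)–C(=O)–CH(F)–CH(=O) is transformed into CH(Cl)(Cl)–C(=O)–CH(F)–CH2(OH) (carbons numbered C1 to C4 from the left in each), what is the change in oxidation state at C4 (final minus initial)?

-2

Before: C4 has 1 bond to C, 1 bond to H, 2 bonds to O → oxidation state +1.
After: C4 has 1 bond to C, 2 bonds to H, 1 bond to O → oxidation state -1.
Δ = -1 − (+1) = -2, so this is a reduction at C4.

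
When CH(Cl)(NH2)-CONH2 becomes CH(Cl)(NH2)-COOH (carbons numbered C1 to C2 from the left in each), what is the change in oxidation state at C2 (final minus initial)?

0

Before: C2 has 1 bond to C, 2 bonds to O, 1 bond to N → oxidation state +3.
After: C2 has 1 bond to C, 3 bonds to O → oxidation state +3.
Δ = +3 − (+3) = 0, so no net redox change at C2.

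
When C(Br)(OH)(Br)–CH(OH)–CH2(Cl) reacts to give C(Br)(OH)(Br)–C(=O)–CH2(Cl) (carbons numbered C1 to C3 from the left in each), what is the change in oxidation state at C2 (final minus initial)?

+2

Before: C2 has 2 bonds to C, 1 bond to H, 1 bond to O → oxidation state 0.
After: C2 has 2 bonds to C, 2 bonds to O → oxidation state +2.
Δ = +2 − (0) = +2, so this is an oxidation at C2.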